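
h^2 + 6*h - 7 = (h - 1)*(h + 7)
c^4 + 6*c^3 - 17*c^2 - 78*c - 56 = (c - 4)*(c + 1)*(c + 2)*(c + 7)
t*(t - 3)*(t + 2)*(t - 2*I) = t^4 - t^3 - 2*I*t^3 - 6*t^2 + 2*I*t^2 + 12*I*t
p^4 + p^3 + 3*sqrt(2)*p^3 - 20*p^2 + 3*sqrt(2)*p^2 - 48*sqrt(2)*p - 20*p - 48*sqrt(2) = (p + 1)*(p - 3*sqrt(2))*(p + 2*sqrt(2))*(p + 4*sqrt(2))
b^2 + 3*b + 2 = (b + 1)*(b + 2)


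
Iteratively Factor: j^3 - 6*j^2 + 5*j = (j - 1)*(j^2 - 5*j) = (j - 5)*(j - 1)*(j)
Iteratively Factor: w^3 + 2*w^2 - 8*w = (w + 4)*(w^2 - 2*w) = (w - 2)*(w + 4)*(w)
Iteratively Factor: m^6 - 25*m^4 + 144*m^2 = (m - 3)*(m^5 + 3*m^4 - 16*m^3 - 48*m^2) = m*(m - 3)*(m^4 + 3*m^3 - 16*m^2 - 48*m) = m^2*(m - 3)*(m^3 + 3*m^2 - 16*m - 48) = m^2*(m - 3)*(m + 3)*(m^2 - 16) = m^2*(m - 4)*(m - 3)*(m + 3)*(m + 4)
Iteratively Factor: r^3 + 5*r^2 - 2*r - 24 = (r - 2)*(r^2 + 7*r + 12) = (r - 2)*(r + 3)*(r + 4)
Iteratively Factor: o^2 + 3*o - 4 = (o + 4)*(o - 1)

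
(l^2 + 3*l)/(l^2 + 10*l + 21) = l/(l + 7)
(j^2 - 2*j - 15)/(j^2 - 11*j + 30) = (j + 3)/(j - 6)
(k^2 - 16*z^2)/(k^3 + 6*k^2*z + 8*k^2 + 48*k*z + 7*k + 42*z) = (k^2 - 16*z^2)/(k^3 + 6*k^2*z + 8*k^2 + 48*k*z + 7*k + 42*z)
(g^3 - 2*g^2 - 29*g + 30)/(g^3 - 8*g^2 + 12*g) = (g^2 + 4*g - 5)/(g*(g - 2))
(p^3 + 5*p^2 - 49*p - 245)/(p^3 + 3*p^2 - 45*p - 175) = (p + 7)/(p + 5)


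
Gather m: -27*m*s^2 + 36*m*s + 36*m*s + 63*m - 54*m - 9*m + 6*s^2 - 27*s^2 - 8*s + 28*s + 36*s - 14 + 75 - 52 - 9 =m*(-27*s^2 + 72*s) - 21*s^2 + 56*s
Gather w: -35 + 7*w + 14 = 7*w - 21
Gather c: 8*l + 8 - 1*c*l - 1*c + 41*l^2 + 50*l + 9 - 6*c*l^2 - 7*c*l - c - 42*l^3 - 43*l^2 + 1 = c*(-6*l^2 - 8*l - 2) - 42*l^3 - 2*l^2 + 58*l + 18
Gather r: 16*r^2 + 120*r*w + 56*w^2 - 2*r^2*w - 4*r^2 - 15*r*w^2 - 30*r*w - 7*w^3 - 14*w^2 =r^2*(12 - 2*w) + r*(-15*w^2 + 90*w) - 7*w^3 + 42*w^2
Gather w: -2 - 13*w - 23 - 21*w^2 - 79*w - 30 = -21*w^2 - 92*w - 55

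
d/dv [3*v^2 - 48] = 6*v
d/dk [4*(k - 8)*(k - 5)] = 8*k - 52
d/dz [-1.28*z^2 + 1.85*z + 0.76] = 1.85 - 2.56*z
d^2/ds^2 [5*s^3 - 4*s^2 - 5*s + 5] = 30*s - 8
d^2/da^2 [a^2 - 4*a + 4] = 2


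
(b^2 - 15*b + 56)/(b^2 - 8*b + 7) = (b - 8)/(b - 1)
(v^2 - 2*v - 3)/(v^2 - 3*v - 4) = (v - 3)/(v - 4)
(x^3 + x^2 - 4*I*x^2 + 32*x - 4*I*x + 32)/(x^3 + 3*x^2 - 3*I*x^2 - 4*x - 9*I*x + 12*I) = (x^3 + x^2*(1 - 4*I) + 4*x*(8 - I) + 32)/(x^3 + 3*x^2*(1 - I) - x*(4 + 9*I) + 12*I)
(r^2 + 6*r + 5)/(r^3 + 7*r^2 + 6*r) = (r + 5)/(r*(r + 6))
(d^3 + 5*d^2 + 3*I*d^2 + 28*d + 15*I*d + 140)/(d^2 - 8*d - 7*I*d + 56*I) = (d^3 + d^2*(5 + 3*I) + d*(28 + 15*I) + 140)/(d^2 - d*(8 + 7*I) + 56*I)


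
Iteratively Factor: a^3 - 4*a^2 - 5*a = (a + 1)*(a^2 - 5*a) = a*(a + 1)*(a - 5)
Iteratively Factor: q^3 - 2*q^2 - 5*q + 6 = (q + 2)*(q^2 - 4*q + 3) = (q - 1)*(q + 2)*(q - 3)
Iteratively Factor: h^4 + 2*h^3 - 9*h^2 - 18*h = (h)*(h^3 + 2*h^2 - 9*h - 18) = h*(h + 2)*(h^2 - 9) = h*(h + 2)*(h + 3)*(h - 3)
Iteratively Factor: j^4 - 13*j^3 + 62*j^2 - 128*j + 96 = (j - 4)*(j^3 - 9*j^2 + 26*j - 24) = (j - 4)*(j - 3)*(j^2 - 6*j + 8) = (j - 4)^2*(j - 3)*(j - 2)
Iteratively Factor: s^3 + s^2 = (s)*(s^2 + s) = s^2*(s + 1)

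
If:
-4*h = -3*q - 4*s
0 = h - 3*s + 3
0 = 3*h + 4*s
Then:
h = -12/13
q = -28/13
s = 9/13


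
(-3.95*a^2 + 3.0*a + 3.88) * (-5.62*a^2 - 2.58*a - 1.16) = 22.199*a^4 - 6.669*a^3 - 24.9636*a^2 - 13.4904*a - 4.5008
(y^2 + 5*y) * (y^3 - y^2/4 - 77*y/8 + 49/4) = y^5 + 19*y^4/4 - 87*y^3/8 - 287*y^2/8 + 245*y/4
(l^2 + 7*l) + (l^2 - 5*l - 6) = 2*l^2 + 2*l - 6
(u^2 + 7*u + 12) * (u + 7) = u^3 + 14*u^2 + 61*u + 84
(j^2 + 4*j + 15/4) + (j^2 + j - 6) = 2*j^2 + 5*j - 9/4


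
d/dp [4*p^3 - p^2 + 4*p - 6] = 12*p^2 - 2*p + 4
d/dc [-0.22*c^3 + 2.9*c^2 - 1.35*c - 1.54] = -0.66*c^2 + 5.8*c - 1.35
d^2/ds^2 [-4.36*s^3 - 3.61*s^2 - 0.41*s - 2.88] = -26.16*s - 7.22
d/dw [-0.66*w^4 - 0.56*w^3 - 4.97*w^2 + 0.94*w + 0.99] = -2.64*w^3 - 1.68*w^2 - 9.94*w + 0.94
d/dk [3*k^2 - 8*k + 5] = 6*k - 8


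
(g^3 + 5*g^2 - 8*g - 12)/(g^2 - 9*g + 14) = (g^2 + 7*g + 6)/(g - 7)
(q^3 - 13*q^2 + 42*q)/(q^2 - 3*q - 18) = q*(q - 7)/(q + 3)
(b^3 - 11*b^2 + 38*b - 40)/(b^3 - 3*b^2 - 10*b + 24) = (b - 5)/(b + 3)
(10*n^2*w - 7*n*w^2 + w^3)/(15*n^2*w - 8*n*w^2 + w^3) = (-2*n + w)/(-3*n + w)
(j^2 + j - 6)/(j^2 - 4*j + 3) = (j^2 + j - 6)/(j^2 - 4*j + 3)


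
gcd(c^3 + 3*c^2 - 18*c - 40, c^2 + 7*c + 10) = c^2 + 7*c + 10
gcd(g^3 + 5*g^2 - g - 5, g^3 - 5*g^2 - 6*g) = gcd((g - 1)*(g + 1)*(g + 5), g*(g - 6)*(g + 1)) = g + 1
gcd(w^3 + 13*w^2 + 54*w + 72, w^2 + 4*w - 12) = w + 6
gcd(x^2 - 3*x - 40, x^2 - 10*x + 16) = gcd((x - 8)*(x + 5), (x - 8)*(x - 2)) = x - 8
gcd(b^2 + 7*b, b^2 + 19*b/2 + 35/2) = b + 7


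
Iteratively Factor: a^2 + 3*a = (a + 3)*(a)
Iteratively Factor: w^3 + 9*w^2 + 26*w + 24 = (w + 3)*(w^2 + 6*w + 8) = (w + 2)*(w + 3)*(w + 4)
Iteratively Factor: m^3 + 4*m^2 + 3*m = (m)*(m^2 + 4*m + 3) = m*(m + 3)*(m + 1)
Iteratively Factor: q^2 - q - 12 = (q - 4)*(q + 3)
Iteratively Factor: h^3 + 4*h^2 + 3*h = (h + 3)*(h^2 + h) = h*(h + 3)*(h + 1)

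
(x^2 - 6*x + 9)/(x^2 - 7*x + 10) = (x^2 - 6*x + 9)/(x^2 - 7*x + 10)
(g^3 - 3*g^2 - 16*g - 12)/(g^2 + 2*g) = g - 5 - 6/g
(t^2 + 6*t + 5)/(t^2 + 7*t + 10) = (t + 1)/(t + 2)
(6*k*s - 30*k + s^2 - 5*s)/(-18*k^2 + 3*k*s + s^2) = (s - 5)/(-3*k + s)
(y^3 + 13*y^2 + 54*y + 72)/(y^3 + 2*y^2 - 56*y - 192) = (y + 3)/(y - 8)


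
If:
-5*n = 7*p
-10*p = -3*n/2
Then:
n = 0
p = 0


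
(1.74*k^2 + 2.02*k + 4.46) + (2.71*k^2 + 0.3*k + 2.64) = 4.45*k^2 + 2.32*k + 7.1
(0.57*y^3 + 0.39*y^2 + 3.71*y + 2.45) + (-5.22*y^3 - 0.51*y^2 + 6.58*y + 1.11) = -4.65*y^3 - 0.12*y^2 + 10.29*y + 3.56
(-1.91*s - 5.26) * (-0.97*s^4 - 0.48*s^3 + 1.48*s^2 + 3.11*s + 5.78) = 1.8527*s^5 + 6.019*s^4 - 0.302*s^3 - 13.7249*s^2 - 27.3984*s - 30.4028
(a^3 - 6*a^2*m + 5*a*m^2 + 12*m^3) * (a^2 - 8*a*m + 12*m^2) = a^5 - 14*a^4*m + 65*a^3*m^2 - 100*a^2*m^3 - 36*a*m^4 + 144*m^5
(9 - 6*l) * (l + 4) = -6*l^2 - 15*l + 36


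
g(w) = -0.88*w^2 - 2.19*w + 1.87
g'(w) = -1.76*w - 2.19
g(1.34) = -2.64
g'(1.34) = -4.55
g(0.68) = -0.03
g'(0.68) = -3.39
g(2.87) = -11.66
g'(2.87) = -7.24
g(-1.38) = 3.22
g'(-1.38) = 0.24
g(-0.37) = 2.56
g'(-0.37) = -1.54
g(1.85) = -5.19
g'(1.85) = -5.45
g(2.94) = -12.17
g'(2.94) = -7.36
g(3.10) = -13.38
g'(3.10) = -7.65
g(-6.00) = -16.67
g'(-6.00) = 8.37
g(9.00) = -89.12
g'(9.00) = -18.03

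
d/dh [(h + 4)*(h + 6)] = 2*h + 10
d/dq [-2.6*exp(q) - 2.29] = -2.6*exp(q)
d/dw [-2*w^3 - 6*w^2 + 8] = 6*w*(-w - 2)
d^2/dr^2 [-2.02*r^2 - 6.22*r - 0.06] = -4.04000000000000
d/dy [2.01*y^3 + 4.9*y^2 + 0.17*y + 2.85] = 6.03*y^2 + 9.8*y + 0.17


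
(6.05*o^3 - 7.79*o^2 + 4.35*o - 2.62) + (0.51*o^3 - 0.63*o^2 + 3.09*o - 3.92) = 6.56*o^3 - 8.42*o^2 + 7.44*o - 6.54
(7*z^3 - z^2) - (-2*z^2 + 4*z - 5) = 7*z^3 + z^2 - 4*z + 5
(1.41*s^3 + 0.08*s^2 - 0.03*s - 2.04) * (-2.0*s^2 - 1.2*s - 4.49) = -2.82*s^5 - 1.852*s^4 - 6.3669*s^3 + 3.7568*s^2 + 2.5827*s + 9.1596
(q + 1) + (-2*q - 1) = -q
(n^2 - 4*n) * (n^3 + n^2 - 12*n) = n^5 - 3*n^4 - 16*n^3 + 48*n^2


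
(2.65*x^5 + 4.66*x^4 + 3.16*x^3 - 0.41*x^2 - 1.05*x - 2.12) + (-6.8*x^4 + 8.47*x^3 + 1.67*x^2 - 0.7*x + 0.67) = 2.65*x^5 - 2.14*x^4 + 11.63*x^3 + 1.26*x^2 - 1.75*x - 1.45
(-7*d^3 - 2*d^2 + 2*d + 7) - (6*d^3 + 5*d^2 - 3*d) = -13*d^3 - 7*d^2 + 5*d + 7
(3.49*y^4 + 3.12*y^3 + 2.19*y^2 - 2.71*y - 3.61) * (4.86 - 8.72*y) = -30.4328*y^5 - 10.245*y^4 - 3.9336*y^3 + 34.2746*y^2 + 18.3086*y - 17.5446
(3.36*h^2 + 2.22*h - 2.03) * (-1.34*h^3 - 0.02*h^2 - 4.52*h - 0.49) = -4.5024*h^5 - 3.042*h^4 - 12.5114*h^3 - 11.6402*h^2 + 8.0878*h + 0.9947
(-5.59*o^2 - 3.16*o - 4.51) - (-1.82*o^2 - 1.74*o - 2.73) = -3.77*o^2 - 1.42*o - 1.78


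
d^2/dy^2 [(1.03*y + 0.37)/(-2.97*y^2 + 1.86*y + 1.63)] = ((1.03*y + 0.37)*(5.94*y - 1.86)*(11.88*y - 3.72) + (18.3546*y - 1.6338)*(-2.97*y^2 + 1.86*y + 1.63))/(-2.97*y^2 + 1.86*y + 1.63)^3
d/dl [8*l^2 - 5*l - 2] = 16*l - 5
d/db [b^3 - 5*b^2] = b*(3*b - 10)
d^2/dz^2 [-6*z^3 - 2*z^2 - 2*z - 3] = -36*z - 4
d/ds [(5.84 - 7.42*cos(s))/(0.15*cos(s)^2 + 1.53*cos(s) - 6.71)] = (-1.113*cos(s)^2 + 1.752*cos(s) - 40.853)*sin(s)/(0.0225*cos(s)^4 + 0.459*cos(s)^3 + 0.3279*cos(s)^2 - 20.5326*cos(s) + 45.0241)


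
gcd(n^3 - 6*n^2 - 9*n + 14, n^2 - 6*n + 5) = n - 1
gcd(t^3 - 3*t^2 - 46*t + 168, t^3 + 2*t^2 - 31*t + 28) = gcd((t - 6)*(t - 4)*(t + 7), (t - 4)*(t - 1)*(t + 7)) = t^2 + 3*t - 28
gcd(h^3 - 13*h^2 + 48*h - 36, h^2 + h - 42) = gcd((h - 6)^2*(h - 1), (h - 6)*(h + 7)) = h - 6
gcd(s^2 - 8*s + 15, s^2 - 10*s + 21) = s - 3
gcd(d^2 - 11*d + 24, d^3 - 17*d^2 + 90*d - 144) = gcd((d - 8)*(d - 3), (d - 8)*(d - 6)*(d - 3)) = d^2 - 11*d + 24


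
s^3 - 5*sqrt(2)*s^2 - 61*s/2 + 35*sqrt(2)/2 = (s - 7*sqrt(2))*(s - sqrt(2)/2)*(s + 5*sqrt(2)/2)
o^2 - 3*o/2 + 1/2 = (o - 1)*(o - 1/2)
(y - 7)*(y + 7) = y^2 - 49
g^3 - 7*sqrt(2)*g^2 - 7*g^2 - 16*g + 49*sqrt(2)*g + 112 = (g - 7)*(g - 8*sqrt(2))*(g + sqrt(2))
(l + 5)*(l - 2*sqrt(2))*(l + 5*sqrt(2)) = l^3 + 3*sqrt(2)*l^2 + 5*l^2 - 20*l + 15*sqrt(2)*l - 100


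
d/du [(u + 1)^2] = 2*u + 2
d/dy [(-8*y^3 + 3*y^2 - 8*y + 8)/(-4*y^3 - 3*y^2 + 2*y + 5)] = 2*(18*y^4 - 48*y^3 - 21*y^2 + 39*y - 28)/(16*y^6 + 24*y^5 - 7*y^4 - 52*y^3 - 26*y^2 + 20*y + 25)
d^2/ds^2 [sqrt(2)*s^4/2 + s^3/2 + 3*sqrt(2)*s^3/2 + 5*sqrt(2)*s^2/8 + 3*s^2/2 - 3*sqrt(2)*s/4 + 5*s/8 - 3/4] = 6*sqrt(2)*s^2 + 3*s + 9*sqrt(2)*s + 5*sqrt(2)/4 + 3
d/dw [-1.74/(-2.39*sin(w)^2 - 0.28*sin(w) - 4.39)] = -(8.3172*sin(w) + 0.4872)*cos(w)/(2.39*sin(w)^2 + 0.28*sin(w) + 4.39)^2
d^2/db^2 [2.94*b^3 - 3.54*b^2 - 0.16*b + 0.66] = 17.64*b - 7.08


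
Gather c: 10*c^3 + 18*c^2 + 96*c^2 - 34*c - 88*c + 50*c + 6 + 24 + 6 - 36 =10*c^3 + 114*c^2 - 72*c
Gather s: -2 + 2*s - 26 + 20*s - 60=22*s - 88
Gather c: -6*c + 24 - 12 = 12 - 6*c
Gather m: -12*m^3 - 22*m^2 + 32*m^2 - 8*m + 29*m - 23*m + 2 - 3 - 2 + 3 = -12*m^3 + 10*m^2 - 2*m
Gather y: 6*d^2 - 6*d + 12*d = 6*d^2 + 6*d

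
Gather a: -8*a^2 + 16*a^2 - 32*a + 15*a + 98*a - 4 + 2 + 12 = 8*a^2 + 81*a + 10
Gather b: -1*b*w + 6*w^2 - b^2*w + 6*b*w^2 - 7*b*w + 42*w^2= -b^2*w + b*(6*w^2 - 8*w) + 48*w^2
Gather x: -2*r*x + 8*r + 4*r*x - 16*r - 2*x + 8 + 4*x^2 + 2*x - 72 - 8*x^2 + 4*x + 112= -8*r - 4*x^2 + x*(2*r + 4) + 48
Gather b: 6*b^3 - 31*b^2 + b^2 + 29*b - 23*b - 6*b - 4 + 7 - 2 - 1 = 6*b^3 - 30*b^2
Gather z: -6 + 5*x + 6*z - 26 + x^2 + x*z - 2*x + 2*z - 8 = x^2 + 3*x + z*(x + 8) - 40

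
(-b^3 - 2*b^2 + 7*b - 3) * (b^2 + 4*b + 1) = -b^5 - 6*b^4 - 2*b^3 + 23*b^2 - 5*b - 3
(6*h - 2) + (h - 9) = 7*h - 11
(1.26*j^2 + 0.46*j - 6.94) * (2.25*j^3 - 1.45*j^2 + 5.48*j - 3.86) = 2.835*j^5 - 0.792*j^4 - 9.3772*j^3 + 7.7202*j^2 - 39.8068*j + 26.7884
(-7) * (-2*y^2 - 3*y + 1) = 14*y^2 + 21*y - 7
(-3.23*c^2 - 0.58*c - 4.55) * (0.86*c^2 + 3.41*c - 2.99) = -2.7778*c^4 - 11.5131*c^3 + 3.7669*c^2 - 13.7813*c + 13.6045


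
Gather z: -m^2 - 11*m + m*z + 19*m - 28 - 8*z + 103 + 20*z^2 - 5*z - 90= -m^2 + 8*m + 20*z^2 + z*(m - 13) - 15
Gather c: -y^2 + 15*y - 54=-y^2 + 15*y - 54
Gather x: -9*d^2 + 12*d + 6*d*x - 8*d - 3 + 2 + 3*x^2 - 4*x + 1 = -9*d^2 + 4*d + 3*x^2 + x*(6*d - 4)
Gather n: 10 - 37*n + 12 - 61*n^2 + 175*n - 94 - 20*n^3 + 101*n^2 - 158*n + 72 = -20*n^3 + 40*n^2 - 20*n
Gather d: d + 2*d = 3*d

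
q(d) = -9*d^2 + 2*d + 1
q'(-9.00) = 164.00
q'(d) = 2 - 18*d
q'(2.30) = -39.40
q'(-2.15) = 40.70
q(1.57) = -18.04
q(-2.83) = -76.74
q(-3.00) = -86.00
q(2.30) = -42.01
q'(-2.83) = 52.94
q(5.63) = -273.01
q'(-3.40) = 63.20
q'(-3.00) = 56.00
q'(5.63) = -99.34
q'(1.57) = -26.26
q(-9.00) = -746.00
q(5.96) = -306.77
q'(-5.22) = 95.96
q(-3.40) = -109.84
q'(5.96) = -105.28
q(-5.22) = -254.68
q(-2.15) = -44.90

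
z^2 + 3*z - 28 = (z - 4)*(z + 7)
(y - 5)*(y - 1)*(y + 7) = y^3 + y^2 - 37*y + 35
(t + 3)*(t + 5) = t^2 + 8*t + 15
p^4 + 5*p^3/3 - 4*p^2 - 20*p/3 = p*(p - 2)*(p + 5/3)*(p + 2)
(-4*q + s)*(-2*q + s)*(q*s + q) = 8*q^3*s + 8*q^3 - 6*q^2*s^2 - 6*q^2*s + q*s^3 + q*s^2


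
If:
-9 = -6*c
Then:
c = 3/2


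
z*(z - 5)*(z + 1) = z^3 - 4*z^2 - 5*z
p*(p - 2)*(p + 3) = p^3 + p^2 - 6*p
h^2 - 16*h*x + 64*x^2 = (h - 8*x)^2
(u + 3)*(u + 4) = u^2 + 7*u + 12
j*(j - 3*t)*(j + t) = j^3 - 2*j^2*t - 3*j*t^2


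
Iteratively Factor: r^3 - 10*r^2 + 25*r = (r - 5)*(r^2 - 5*r) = (r - 5)^2*(r)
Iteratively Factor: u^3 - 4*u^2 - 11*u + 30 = (u - 2)*(u^2 - 2*u - 15) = (u - 5)*(u - 2)*(u + 3)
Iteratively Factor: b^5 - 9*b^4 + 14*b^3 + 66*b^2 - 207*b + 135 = (b - 3)*(b^4 - 6*b^3 - 4*b^2 + 54*b - 45) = (b - 5)*(b - 3)*(b^3 - b^2 - 9*b + 9) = (b - 5)*(b - 3)*(b + 3)*(b^2 - 4*b + 3) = (b - 5)*(b - 3)*(b - 1)*(b + 3)*(b - 3)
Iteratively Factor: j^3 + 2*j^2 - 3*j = (j + 3)*(j^2 - j) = j*(j + 3)*(j - 1)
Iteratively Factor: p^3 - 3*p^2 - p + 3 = (p + 1)*(p^2 - 4*p + 3) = (p - 3)*(p + 1)*(p - 1)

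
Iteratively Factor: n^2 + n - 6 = (n - 2)*(n + 3)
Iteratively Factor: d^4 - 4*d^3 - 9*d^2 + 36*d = (d + 3)*(d^3 - 7*d^2 + 12*d) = (d - 3)*(d + 3)*(d^2 - 4*d) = (d - 4)*(d - 3)*(d + 3)*(d)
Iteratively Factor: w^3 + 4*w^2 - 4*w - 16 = (w + 4)*(w^2 - 4) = (w + 2)*(w + 4)*(w - 2)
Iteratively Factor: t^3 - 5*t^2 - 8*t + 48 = (t - 4)*(t^2 - t - 12) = (t - 4)^2*(t + 3)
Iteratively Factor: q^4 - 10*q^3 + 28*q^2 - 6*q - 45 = (q - 3)*(q^3 - 7*q^2 + 7*q + 15) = (q - 5)*(q - 3)*(q^2 - 2*q - 3) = (q - 5)*(q - 3)^2*(q + 1)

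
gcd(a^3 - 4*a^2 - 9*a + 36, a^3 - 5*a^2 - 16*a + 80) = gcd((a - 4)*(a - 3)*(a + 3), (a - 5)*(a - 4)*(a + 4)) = a - 4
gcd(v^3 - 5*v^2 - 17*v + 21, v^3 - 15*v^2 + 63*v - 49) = v^2 - 8*v + 7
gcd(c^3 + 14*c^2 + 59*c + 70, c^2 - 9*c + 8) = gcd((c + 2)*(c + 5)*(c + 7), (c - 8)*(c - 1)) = 1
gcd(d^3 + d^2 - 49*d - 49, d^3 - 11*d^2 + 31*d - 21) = d - 7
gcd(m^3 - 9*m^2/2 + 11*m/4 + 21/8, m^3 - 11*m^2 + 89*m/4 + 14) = m^2 - 3*m - 7/4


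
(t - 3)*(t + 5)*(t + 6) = t^3 + 8*t^2 - 3*t - 90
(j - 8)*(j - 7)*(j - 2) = j^3 - 17*j^2 + 86*j - 112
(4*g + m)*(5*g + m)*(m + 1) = 20*g^2*m + 20*g^2 + 9*g*m^2 + 9*g*m + m^3 + m^2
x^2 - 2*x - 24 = (x - 6)*(x + 4)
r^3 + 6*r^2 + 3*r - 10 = (r - 1)*(r + 2)*(r + 5)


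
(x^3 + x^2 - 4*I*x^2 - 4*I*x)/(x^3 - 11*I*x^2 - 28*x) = (x + 1)/(x - 7*I)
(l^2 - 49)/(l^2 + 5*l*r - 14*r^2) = (l^2 - 49)/(l^2 + 5*l*r - 14*r^2)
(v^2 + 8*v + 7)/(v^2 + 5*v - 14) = (v + 1)/(v - 2)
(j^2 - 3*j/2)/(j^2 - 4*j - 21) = j*(3 - 2*j)/(2*(-j^2 + 4*j + 21))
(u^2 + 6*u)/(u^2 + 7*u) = (u + 6)/(u + 7)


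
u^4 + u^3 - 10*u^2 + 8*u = u*(u - 2)*(u - 1)*(u + 4)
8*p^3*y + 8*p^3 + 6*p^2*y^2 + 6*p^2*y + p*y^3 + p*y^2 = (2*p + y)*(4*p + y)*(p*y + p)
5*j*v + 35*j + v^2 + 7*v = (5*j + v)*(v + 7)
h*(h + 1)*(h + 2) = h^3 + 3*h^2 + 2*h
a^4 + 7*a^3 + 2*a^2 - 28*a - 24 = (a - 2)*(a + 1)*(a + 2)*(a + 6)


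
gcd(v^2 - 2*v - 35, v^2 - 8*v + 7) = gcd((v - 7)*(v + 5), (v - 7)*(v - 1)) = v - 7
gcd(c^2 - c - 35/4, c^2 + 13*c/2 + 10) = c + 5/2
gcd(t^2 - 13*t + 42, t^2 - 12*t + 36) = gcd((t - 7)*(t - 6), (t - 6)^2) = t - 6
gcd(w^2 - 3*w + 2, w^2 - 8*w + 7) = w - 1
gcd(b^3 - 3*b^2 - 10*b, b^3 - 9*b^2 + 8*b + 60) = b^2 - 3*b - 10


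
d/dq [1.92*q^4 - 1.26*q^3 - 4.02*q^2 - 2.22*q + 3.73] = 7.68*q^3 - 3.78*q^2 - 8.04*q - 2.22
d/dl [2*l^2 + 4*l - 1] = 4*l + 4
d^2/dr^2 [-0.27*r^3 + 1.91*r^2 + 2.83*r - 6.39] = 3.82 - 1.62*r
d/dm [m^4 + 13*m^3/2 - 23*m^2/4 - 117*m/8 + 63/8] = 4*m^3 + 39*m^2/2 - 23*m/2 - 117/8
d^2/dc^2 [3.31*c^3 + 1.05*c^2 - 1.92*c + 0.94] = 19.86*c + 2.1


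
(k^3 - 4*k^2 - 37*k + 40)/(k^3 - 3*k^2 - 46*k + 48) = (k + 5)/(k + 6)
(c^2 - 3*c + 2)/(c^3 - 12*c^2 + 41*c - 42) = (c - 1)/(c^2 - 10*c + 21)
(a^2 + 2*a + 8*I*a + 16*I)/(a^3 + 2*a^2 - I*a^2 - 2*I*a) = (a + 8*I)/(a*(a - I))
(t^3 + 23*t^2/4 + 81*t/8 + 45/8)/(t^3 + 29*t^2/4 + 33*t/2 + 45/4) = (t + 3/2)/(t + 3)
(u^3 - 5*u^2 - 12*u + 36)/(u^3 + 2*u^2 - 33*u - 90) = (u - 2)/(u + 5)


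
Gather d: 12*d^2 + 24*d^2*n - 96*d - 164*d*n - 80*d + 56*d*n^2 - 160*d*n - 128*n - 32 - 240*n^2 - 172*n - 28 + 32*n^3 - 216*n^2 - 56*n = d^2*(24*n + 12) + d*(56*n^2 - 324*n - 176) + 32*n^3 - 456*n^2 - 356*n - 60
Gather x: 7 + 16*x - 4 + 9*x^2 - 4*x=9*x^2 + 12*x + 3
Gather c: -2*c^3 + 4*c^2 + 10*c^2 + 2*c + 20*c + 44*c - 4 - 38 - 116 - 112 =-2*c^3 + 14*c^2 + 66*c - 270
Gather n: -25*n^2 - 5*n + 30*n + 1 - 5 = -25*n^2 + 25*n - 4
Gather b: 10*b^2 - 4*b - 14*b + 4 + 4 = 10*b^2 - 18*b + 8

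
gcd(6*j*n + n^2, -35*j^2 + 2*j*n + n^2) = 1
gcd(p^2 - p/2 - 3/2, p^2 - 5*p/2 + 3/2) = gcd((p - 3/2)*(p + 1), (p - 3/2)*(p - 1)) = p - 3/2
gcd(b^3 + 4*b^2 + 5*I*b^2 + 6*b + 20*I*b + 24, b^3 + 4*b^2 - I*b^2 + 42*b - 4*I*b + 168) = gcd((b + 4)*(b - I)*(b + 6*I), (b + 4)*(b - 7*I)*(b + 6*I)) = b^2 + b*(4 + 6*I) + 24*I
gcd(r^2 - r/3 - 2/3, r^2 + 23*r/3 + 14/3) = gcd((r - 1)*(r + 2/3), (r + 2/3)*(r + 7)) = r + 2/3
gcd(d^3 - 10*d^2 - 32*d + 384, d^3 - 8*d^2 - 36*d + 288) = d^2 - 2*d - 48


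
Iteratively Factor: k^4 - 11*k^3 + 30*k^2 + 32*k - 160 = (k + 2)*(k^3 - 13*k^2 + 56*k - 80) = (k - 4)*(k + 2)*(k^2 - 9*k + 20) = (k - 4)^2*(k + 2)*(k - 5)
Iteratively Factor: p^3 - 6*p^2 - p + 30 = (p - 3)*(p^2 - 3*p - 10) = (p - 3)*(p + 2)*(p - 5)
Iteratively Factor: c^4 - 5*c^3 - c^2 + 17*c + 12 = (c + 1)*(c^3 - 6*c^2 + 5*c + 12) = (c - 4)*(c + 1)*(c^2 - 2*c - 3) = (c - 4)*(c + 1)^2*(c - 3)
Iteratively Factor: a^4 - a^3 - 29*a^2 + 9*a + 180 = (a - 5)*(a^3 + 4*a^2 - 9*a - 36) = (a - 5)*(a + 4)*(a^2 - 9) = (a - 5)*(a - 3)*(a + 4)*(a + 3)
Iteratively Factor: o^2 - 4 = (o + 2)*(o - 2)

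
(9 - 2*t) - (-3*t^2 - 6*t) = 3*t^2 + 4*t + 9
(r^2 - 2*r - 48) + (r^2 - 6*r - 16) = 2*r^2 - 8*r - 64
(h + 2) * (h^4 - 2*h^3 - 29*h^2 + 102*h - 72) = h^5 - 33*h^3 + 44*h^2 + 132*h - 144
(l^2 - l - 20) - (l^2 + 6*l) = -7*l - 20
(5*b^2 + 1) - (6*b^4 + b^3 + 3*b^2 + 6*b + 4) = -6*b^4 - b^3 + 2*b^2 - 6*b - 3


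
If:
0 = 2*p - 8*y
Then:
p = 4*y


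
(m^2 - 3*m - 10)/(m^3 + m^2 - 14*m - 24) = (m - 5)/(m^2 - m - 12)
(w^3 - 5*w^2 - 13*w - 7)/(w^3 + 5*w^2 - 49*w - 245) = (w^2 + 2*w + 1)/(w^2 + 12*w + 35)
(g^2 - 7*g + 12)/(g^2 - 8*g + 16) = (g - 3)/(g - 4)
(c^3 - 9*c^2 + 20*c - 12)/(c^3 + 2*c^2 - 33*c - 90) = (c^2 - 3*c + 2)/(c^2 + 8*c + 15)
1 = 1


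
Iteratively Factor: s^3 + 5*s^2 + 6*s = (s + 3)*(s^2 + 2*s) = (s + 2)*(s + 3)*(s)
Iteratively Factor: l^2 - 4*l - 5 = (l - 5)*(l + 1)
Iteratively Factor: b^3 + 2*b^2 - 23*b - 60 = (b - 5)*(b^2 + 7*b + 12) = (b - 5)*(b + 3)*(b + 4)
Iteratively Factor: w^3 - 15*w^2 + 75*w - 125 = (w - 5)*(w^2 - 10*w + 25) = (w - 5)^2*(w - 5)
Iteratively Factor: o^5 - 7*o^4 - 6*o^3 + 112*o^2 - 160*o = (o - 2)*(o^4 - 5*o^3 - 16*o^2 + 80*o) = (o - 4)*(o - 2)*(o^3 - o^2 - 20*o) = (o - 5)*(o - 4)*(o - 2)*(o^2 + 4*o) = o*(o - 5)*(o - 4)*(o - 2)*(o + 4)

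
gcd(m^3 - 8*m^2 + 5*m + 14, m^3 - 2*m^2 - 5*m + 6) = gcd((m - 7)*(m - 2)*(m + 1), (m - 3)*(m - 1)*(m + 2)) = 1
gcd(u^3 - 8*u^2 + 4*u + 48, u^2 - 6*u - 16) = u + 2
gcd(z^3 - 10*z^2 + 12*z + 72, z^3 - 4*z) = z + 2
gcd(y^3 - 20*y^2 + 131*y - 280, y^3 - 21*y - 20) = y - 5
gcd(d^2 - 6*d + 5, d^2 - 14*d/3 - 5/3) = d - 5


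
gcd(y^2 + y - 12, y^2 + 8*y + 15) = 1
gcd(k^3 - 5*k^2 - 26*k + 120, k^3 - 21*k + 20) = k^2 + k - 20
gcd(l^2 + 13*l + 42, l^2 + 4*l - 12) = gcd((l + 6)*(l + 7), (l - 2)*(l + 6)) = l + 6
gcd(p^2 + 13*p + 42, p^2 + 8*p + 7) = p + 7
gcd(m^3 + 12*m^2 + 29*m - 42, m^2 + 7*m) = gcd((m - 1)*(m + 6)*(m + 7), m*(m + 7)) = m + 7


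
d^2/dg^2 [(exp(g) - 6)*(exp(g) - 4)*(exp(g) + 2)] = (9*exp(2*g) - 32*exp(g) + 4)*exp(g)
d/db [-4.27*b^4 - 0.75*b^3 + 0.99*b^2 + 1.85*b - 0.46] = -17.08*b^3 - 2.25*b^2 + 1.98*b + 1.85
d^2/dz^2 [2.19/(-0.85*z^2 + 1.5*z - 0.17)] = (3.16455*z^2 - 5.5845*z - 2.19*(1.7*z - 1.5)*(3.4*z - 3.0) + 0.63291)/(0.85*z^2 - 1.5*z + 0.17)^3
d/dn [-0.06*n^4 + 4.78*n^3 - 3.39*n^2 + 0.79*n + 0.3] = -0.24*n^3 + 14.34*n^2 - 6.78*n + 0.79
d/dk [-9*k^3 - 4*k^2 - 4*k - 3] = -27*k^2 - 8*k - 4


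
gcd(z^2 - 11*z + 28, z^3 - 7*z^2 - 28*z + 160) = z - 4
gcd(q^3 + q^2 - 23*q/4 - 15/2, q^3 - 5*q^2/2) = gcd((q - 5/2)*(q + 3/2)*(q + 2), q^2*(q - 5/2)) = q - 5/2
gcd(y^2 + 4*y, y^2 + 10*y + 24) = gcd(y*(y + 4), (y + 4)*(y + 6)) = y + 4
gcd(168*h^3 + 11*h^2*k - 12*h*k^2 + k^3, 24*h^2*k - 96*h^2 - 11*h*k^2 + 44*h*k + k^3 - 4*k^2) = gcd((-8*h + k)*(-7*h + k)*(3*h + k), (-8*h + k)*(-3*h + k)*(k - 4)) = 8*h - k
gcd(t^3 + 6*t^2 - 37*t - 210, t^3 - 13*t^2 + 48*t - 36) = t - 6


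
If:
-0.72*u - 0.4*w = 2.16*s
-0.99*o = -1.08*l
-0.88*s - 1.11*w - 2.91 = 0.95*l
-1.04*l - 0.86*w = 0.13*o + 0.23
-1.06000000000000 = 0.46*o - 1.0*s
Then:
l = 26.51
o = 28.92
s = 14.36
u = -22.70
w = -36.69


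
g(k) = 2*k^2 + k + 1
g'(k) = 4*k + 1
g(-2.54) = 11.36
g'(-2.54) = -9.16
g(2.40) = 14.92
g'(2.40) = 10.60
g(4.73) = 50.48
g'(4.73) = 19.92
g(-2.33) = 9.53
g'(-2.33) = -8.32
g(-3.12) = 17.35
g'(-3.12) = -11.48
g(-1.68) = 4.96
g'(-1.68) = -5.72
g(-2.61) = 12.01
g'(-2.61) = -9.44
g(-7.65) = 110.40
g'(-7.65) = -29.60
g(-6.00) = 67.00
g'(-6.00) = -23.00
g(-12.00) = 277.00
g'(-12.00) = -47.00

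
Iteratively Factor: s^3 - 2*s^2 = (s - 2)*(s^2) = s*(s - 2)*(s)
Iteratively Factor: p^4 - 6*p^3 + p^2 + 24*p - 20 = (p + 2)*(p^3 - 8*p^2 + 17*p - 10) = (p - 5)*(p + 2)*(p^2 - 3*p + 2) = (p - 5)*(p - 1)*(p + 2)*(p - 2)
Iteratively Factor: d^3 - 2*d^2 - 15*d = (d - 5)*(d^2 + 3*d) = d*(d - 5)*(d + 3)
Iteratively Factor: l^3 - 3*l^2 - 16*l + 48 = (l - 3)*(l^2 - 16) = (l - 4)*(l - 3)*(l + 4)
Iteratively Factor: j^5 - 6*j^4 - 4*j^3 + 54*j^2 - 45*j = (j - 5)*(j^4 - j^3 - 9*j^2 + 9*j) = j*(j - 5)*(j^3 - j^2 - 9*j + 9) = j*(j - 5)*(j + 3)*(j^2 - 4*j + 3) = j*(j - 5)*(j - 3)*(j + 3)*(j - 1)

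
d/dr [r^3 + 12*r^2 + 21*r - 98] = 3*r^2 + 24*r + 21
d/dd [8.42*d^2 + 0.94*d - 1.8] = 16.84*d + 0.94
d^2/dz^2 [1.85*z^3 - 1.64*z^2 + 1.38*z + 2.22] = 11.1*z - 3.28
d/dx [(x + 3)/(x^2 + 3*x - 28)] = (x^2 + 3*x - (x + 3)*(2*x + 3) - 28)/(x^2 + 3*x - 28)^2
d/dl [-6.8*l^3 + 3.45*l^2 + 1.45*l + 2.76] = -20.4*l^2 + 6.9*l + 1.45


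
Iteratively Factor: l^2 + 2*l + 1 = (l + 1)*(l + 1)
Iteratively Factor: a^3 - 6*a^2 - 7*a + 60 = (a - 5)*(a^2 - a - 12) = (a - 5)*(a + 3)*(a - 4)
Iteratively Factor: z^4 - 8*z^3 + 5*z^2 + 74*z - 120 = (z - 5)*(z^3 - 3*z^2 - 10*z + 24) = (z - 5)*(z - 4)*(z^2 + z - 6) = (z - 5)*(z - 4)*(z + 3)*(z - 2)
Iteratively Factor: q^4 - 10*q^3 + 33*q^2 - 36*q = (q - 3)*(q^3 - 7*q^2 + 12*q) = (q - 4)*(q - 3)*(q^2 - 3*q) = (q - 4)*(q - 3)^2*(q)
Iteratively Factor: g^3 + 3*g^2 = (g + 3)*(g^2) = g*(g + 3)*(g)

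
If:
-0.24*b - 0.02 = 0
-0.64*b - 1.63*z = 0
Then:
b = -0.08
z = 0.03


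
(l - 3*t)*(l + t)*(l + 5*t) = l^3 + 3*l^2*t - 13*l*t^2 - 15*t^3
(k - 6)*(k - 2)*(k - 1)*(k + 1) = k^4 - 8*k^3 + 11*k^2 + 8*k - 12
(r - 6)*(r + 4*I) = r^2 - 6*r + 4*I*r - 24*I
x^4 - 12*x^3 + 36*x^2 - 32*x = x*(x - 8)*(x - 2)^2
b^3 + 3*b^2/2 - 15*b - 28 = (b - 4)*(b + 2)*(b + 7/2)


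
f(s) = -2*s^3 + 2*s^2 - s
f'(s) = -6*s^2 + 4*s - 1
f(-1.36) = 10.09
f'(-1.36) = -17.54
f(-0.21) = 0.32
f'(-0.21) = -2.10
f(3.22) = -49.26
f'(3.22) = -50.33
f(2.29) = -15.82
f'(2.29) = -23.30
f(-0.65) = 2.04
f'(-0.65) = -6.14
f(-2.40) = 41.57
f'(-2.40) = -45.16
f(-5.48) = 394.67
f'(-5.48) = -203.10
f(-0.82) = 3.27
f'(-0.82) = -8.31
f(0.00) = 0.00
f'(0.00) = -1.00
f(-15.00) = 7215.00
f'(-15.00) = -1411.00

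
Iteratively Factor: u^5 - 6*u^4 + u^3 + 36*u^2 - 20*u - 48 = (u + 1)*(u^4 - 7*u^3 + 8*u^2 + 28*u - 48) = (u - 4)*(u + 1)*(u^3 - 3*u^2 - 4*u + 12) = (u - 4)*(u - 3)*(u + 1)*(u^2 - 4) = (u - 4)*(u - 3)*(u + 1)*(u + 2)*(u - 2)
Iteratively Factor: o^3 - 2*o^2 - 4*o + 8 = (o - 2)*(o^2 - 4) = (o - 2)*(o + 2)*(o - 2)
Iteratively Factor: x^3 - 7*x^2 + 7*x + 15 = (x - 3)*(x^2 - 4*x - 5) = (x - 5)*(x - 3)*(x + 1)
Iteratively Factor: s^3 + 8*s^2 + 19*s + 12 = (s + 3)*(s^2 + 5*s + 4) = (s + 3)*(s + 4)*(s + 1)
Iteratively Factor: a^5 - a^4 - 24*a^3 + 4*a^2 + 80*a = (a)*(a^4 - a^3 - 24*a^2 + 4*a + 80) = a*(a - 2)*(a^3 + a^2 - 22*a - 40) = a*(a - 2)*(a + 2)*(a^2 - a - 20) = a*(a - 2)*(a + 2)*(a + 4)*(a - 5)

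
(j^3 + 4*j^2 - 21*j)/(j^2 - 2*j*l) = (j^2 + 4*j - 21)/(j - 2*l)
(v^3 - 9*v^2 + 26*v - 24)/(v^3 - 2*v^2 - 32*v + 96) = (v^2 - 5*v + 6)/(v^2 + 2*v - 24)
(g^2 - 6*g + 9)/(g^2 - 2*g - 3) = (g - 3)/(g + 1)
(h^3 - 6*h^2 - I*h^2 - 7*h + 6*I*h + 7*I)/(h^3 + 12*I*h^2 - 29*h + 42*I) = (h^2 - 6*h - 7)/(h^2 + 13*I*h - 42)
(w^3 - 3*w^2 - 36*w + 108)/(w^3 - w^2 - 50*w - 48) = (w^2 - 9*w + 18)/(w^2 - 7*w - 8)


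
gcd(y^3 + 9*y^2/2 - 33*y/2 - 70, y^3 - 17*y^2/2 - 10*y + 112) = y^2 - y/2 - 14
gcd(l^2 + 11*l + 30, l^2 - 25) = l + 5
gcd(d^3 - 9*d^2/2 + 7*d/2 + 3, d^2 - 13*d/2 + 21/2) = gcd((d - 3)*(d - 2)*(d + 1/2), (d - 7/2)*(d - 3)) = d - 3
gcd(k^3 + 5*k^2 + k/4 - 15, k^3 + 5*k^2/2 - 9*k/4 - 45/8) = k^2 + k - 15/4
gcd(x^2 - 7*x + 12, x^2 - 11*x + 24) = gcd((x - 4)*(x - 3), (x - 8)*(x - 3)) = x - 3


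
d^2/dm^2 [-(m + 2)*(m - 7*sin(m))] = -7*(m + 2)*sin(m) + 14*cos(m) - 2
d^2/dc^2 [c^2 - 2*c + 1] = 2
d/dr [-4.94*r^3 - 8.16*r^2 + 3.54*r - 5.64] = -14.82*r^2 - 16.32*r + 3.54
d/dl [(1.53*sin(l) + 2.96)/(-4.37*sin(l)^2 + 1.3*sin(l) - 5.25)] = (6.6861*sin(l)^2 + 25.8704*sin(l) - 11.8805)*cos(l)/(19.0969*sin(l)^4 - 11.362*sin(l)^3 + 47.575*sin(l)^2 - 13.65*sin(l) + 27.5625)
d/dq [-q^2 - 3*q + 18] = -2*q - 3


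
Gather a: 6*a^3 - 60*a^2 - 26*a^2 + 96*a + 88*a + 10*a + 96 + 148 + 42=6*a^3 - 86*a^2 + 194*a + 286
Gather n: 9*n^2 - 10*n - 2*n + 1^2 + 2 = 9*n^2 - 12*n + 3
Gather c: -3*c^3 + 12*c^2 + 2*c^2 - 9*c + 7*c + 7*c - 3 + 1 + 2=-3*c^3 + 14*c^2 + 5*c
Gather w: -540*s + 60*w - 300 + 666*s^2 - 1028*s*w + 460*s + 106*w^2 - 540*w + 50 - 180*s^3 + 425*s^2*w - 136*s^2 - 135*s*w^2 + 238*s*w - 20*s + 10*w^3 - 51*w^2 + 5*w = -180*s^3 + 530*s^2 - 100*s + 10*w^3 + w^2*(55 - 135*s) + w*(425*s^2 - 790*s - 475) - 250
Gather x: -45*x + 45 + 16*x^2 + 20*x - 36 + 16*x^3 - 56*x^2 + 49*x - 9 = 16*x^3 - 40*x^2 + 24*x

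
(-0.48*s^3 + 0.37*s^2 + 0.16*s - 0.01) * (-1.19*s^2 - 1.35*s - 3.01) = 0.5712*s^5 + 0.2077*s^4 + 0.7549*s^3 - 1.3178*s^2 - 0.4681*s + 0.0301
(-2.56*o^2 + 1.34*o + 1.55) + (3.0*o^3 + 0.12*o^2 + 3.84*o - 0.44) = 3.0*o^3 - 2.44*o^2 + 5.18*o + 1.11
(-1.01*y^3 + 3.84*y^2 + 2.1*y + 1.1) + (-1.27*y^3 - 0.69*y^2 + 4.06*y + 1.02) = -2.28*y^3 + 3.15*y^2 + 6.16*y + 2.12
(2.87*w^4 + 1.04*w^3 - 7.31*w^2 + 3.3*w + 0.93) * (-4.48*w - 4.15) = -12.8576*w^5 - 16.5697*w^4 + 28.4328*w^3 + 15.5525*w^2 - 17.8614*w - 3.8595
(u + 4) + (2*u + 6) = 3*u + 10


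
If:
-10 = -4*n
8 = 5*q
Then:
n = 5/2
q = 8/5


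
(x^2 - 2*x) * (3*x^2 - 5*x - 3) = 3*x^4 - 11*x^3 + 7*x^2 + 6*x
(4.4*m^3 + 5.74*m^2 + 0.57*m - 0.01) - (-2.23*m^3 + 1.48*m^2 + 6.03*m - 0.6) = 6.63*m^3 + 4.26*m^2 - 5.46*m + 0.59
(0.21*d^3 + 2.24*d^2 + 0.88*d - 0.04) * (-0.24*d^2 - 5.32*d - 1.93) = -0.0504*d^5 - 1.6548*d^4 - 12.5333*d^3 - 8.9952*d^2 - 1.4856*d + 0.0772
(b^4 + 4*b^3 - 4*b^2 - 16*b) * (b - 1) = b^5 + 3*b^4 - 8*b^3 - 12*b^2 + 16*b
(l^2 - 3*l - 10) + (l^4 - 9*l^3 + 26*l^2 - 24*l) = l^4 - 9*l^3 + 27*l^2 - 27*l - 10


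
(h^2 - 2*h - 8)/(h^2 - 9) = (h^2 - 2*h - 8)/(h^2 - 9)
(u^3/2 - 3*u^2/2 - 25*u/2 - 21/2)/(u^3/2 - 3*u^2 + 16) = (u^3 - 3*u^2 - 25*u - 21)/(u^3 - 6*u^2 + 32)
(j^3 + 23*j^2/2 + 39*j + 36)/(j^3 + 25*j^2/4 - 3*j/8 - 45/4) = 4*(j + 4)/(4*j - 5)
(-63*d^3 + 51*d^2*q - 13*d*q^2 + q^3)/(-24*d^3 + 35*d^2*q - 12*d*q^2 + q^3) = (21*d^2 - 10*d*q + q^2)/(8*d^2 - 9*d*q + q^2)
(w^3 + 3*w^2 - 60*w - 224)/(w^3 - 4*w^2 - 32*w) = (w + 7)/w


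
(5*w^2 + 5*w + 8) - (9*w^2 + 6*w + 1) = -4*w^2 - w + 7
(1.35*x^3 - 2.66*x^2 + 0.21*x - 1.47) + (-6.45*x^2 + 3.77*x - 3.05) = 1.35*x^3 - 9.11*x^2 + 3.98*x - 4.52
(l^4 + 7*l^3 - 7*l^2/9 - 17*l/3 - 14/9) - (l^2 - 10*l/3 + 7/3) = l^4 + 7*l^3 - 16*l^2/9 - 7*l/3 - 35/9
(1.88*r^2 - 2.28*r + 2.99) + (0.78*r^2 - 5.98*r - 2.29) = 2.66*r^2 - 8.26*r + 0.7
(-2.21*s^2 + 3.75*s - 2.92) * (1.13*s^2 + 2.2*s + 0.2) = -2.4973*s^4 - 0.6245*s^3 + 4.5084*s^2 - 5.674*s - 0.584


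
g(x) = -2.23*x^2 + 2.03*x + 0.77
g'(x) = 2.03 - 4.46*x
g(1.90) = -3.42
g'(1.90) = -6.44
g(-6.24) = -98.73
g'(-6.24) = 29.86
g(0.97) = 0.64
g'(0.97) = -2.30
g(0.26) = 1.15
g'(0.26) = 0.87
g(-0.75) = -2.01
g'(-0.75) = 5.38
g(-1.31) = -5.72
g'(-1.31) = 7.87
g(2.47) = -7.82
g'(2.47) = -8.99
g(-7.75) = -148.90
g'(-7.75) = 36.60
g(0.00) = 0.77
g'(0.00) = 2.03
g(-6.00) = -91.69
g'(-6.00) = 28.79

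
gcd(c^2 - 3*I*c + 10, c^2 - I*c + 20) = c - 5*I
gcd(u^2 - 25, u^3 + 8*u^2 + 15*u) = u + 5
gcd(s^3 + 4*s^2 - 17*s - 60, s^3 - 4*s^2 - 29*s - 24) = s + 3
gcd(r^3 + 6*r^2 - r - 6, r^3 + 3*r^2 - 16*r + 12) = r^2 + 5*r - 6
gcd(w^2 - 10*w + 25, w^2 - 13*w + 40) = w - 5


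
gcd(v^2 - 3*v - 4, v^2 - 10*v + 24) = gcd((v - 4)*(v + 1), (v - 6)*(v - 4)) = v - 4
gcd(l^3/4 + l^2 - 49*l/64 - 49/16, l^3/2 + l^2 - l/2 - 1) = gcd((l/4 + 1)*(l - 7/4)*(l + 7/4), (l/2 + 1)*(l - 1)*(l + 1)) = 1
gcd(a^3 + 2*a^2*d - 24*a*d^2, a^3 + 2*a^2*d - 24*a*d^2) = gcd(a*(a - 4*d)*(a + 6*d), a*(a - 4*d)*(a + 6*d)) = a^3 + 2*a^2*d - 24*a*d^2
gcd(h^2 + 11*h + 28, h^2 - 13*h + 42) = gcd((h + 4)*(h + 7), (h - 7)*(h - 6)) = 1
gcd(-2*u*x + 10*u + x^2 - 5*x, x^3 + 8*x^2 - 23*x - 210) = x - 5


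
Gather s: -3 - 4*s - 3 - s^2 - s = -s^2 - 5*s - 6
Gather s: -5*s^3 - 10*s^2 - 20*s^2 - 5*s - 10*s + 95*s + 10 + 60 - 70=-5*s^3 - 30*s^2 + 80*s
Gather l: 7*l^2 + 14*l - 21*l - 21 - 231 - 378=7*l^2 - 7*l - 630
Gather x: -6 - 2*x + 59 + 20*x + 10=18*x + 63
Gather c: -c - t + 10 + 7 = -c - t + 17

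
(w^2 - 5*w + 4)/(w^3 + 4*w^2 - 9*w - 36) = (w^2 - 5*w + 4)/(w^3 + 4*w^2 - 9*w - 36)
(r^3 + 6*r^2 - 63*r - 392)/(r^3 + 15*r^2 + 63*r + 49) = (r - 8)/(r + 1)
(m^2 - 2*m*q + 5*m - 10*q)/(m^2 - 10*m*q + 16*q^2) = (-m - 5)/(-m + 8*q)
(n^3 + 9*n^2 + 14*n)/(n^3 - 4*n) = (n + 7)/(n - 2)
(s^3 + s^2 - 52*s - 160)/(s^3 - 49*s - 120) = (s + 4)/(s + 3)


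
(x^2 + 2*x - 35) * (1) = x^2 + 2*x - 35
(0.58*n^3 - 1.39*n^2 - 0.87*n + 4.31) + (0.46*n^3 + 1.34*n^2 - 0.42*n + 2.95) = 1.04*n^3 - 0.0499999999999998*n^2 - 1.29*n + 7.26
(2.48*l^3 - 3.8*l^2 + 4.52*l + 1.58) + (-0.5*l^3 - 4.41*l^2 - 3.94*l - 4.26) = 1.98*l^3 - 8.21*l^2 + 0.58*l - 2.68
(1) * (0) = 0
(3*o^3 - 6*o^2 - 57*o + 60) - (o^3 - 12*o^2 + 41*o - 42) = 2*o^3 + 6*o^2 - 98*o + 102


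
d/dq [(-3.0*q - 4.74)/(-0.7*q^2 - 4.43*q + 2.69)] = (2.1*q^2 + 13.29*q - (1.4*q + 4.43)*(3.0*q + 4.74) - 8.07)/(0.7*q^2 + 4.43*q - 2.69)^2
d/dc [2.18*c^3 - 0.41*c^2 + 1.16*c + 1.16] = 6.54*c^2 - 0.82*c + 1.16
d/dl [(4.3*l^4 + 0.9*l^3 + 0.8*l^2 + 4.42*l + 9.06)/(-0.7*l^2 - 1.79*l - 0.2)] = (-6.02*l^5 - 23.721*l^4 - 6.662*l^3 + 1.122*l^2 + 12.364*l + 15.3334)/(0.49*l^4 + 2.506*l^3 + 3.4841*l^2 + 0.716*l + 0.04)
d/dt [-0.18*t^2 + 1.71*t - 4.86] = 1.71 - 0.36*t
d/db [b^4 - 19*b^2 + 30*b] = 4*b^3 - 38*b + 30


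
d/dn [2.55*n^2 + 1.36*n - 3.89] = 5.1*n + 1.36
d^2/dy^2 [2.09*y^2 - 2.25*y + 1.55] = 4.18000000000000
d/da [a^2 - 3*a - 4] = 2*a - 3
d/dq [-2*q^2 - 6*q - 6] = -4*q - 6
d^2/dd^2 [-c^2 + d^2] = 2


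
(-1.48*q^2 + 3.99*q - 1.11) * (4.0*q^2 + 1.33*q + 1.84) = -5.92*q^4 + 13.9916*q^3 - 1.8565*q^2 + 5.8653*q - 2.0424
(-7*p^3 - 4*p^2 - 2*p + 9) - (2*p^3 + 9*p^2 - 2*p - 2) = -9*p^3 - 13*p^2 + 11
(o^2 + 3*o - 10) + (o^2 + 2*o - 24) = 2*o^2 + 5*o - 34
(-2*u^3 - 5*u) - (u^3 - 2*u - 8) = -3*u^3 - 3*u + 8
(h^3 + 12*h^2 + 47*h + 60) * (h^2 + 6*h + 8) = h^5 + 18*h^4 + 127*h^3 + 438*h^2 + 736*h + 480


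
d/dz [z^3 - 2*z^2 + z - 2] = 3*z^2 - 4*z + 1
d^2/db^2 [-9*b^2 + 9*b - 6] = -18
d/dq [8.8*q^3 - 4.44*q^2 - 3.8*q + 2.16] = 26.4*q^2 - 8.88*q - 3.8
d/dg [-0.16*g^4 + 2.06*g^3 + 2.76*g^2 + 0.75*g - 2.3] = -0.64*g^3 + 6.18*g^2 + 5.52*g + 0.75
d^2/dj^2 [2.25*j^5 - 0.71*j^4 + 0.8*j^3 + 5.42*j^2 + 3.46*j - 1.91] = 45.0*j^3 - 8.52*j^2 + 4.8*j + 10.84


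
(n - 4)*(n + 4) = n^2 - 16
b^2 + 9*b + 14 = (b + 2)*(b + 7)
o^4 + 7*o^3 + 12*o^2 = o^2*(o + 3)*(o + 4)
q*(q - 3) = q^2 - 3*q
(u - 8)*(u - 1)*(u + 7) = u^3 - 2*u^2 - 55*u + 56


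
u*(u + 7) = u^2 + 7*u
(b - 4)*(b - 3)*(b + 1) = b^3 - 6*b^2 + 5*b + 12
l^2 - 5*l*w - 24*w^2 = (l - 8*w)*(l + 3*w)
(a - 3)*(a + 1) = a^2 - 2*a - 3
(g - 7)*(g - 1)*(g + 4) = g^3 - 4*g^2 - 25*g + 28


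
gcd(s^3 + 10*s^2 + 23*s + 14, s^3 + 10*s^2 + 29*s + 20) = s + 1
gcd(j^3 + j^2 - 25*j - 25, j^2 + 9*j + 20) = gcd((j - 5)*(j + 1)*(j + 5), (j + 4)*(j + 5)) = j + 5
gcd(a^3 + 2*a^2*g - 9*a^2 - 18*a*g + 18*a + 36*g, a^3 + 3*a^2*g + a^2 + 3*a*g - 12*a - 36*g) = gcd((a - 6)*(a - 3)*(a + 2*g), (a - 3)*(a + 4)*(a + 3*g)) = a - 3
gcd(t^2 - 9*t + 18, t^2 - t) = 1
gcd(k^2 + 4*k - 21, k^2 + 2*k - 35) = k + 7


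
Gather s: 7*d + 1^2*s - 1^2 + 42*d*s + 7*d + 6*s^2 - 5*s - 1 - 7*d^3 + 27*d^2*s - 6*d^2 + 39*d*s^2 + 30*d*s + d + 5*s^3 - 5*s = -7*d^3 - 6*d^2 + 15*d + 5*s^3 + s^2*(39*d + 6) + s*(27*d^2 + 72*d - 9) - 2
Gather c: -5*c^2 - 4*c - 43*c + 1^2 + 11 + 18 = -5*c^2 - 47*c + 30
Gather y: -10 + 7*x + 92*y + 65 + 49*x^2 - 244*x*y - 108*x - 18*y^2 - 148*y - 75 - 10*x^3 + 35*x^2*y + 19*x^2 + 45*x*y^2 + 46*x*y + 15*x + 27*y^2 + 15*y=-10*x^3 + 68*x^2 - 86*x + y^2*(45*x + 9) + y*(35*x^2 - 198*x - 41) - 20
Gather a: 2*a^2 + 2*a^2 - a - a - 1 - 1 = 4*a^2 - 2*a - 2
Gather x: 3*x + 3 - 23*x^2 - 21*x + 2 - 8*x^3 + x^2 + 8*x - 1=-8*x^3 - 22*x^2 - 10*x + 4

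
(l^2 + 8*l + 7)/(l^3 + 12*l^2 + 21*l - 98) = (l + 1)/(l^2 + 5*l - 14)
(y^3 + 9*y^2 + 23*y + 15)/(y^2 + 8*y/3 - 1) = 3*(y^2 + 6*y + 5)/(3*y - 1)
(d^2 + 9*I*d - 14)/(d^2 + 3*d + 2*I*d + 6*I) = (d + 7*I)/(d + 3)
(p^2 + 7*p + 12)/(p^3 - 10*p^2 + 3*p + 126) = (p + 4)/(p^2 - 13*p + 42)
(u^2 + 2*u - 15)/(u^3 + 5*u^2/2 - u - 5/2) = 2*(u^2 + 2*u - 15)/(2*u^3 + 5*u^2 - 2*u - 5)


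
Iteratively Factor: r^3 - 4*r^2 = (r)*(r^2 - 4*r) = r*(r - 4)*(r)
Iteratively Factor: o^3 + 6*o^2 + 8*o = (o + 4)*(o^2 + 2*o) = o*(o + 4)*(o + 2)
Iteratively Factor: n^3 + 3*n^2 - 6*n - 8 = (n - 2)*(n^2 + 5*n + 4) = (n - 2)*(n + 1)*(n + 4)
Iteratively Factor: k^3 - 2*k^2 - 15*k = (k - 5)*(k^2 + 3*k) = k*(k - 5)*(k + 3)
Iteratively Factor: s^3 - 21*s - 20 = (s + 1)*(s^2 - s - 20) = (s - 5)*(s + 1)*(s + 4)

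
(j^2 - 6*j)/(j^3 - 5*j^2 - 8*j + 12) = j/(j^2 + j - 2)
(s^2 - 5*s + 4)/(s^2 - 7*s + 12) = (s - 1)/(s - 3)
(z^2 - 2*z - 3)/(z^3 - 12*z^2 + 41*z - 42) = (z + 1)/(z^2 - 9*z + 14)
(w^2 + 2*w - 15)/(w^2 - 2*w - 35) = (w - 3)/(w - 7)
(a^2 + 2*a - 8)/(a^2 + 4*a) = (a - 2)/a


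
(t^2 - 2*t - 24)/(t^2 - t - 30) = (t + 4)/(t + 5)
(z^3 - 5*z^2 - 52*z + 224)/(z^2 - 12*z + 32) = z + 7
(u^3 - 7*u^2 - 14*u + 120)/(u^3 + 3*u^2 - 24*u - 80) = (u - 6)/(u + 4)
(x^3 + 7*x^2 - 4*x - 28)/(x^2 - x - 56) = (x^2 - 4)/(x - 8)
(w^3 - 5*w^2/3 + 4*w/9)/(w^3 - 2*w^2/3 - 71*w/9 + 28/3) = w*(3*w - 1)/(3*w^2 + 2*w - 21)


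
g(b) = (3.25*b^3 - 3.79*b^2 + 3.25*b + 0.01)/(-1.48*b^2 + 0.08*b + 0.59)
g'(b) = (2.96*b - 0.08)*(3.25*b^3 - 3.79*b^2 + 3.25*b + 0.01)/(-1.48*b^2 + 0.08*b + 0.59)^2 + (9.75*b^2 - 7.58*b + 3.25)/(-1.48*b^2 + 0.08*b + 0.59)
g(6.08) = -11.38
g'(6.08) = -2.12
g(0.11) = 0.56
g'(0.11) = 4.60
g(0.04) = 0.23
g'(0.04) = 5.03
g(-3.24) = 10.58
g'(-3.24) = -1.83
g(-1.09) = 9.75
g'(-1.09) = 7.29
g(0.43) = 2.75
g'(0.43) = 14.47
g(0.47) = 3.45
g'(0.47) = 21.17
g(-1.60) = 8.48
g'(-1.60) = 0.15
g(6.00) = -11.21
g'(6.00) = -2.12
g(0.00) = 0.02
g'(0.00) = 5.51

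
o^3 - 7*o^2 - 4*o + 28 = (o - 7)*(o - 2)*(o + 2)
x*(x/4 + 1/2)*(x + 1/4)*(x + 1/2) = x^4/4 + 11*x^3/16 + 13*x^2/32 + x/16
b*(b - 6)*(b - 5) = b^3 - 11*b^2 + 30*b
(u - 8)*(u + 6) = u^2 - 2*u - 48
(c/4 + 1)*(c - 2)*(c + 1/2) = c^3/4 + 5*c^2/8 - 7*c/4 - 1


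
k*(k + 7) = k^2 + 7*k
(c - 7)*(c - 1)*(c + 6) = c^3 - 2*c^2 - 41*c + 42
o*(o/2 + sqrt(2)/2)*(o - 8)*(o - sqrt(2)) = o^4/2 - 4*o^3 - o^2 + 8*o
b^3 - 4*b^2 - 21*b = b*(b - 7)*(b + 3)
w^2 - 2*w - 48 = (w - 8)*(w + 6)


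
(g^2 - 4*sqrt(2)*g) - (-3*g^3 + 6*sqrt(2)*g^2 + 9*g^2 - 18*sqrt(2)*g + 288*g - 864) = 3*g^3 - 6*sqrt(2)*g^2 - 8*g^2 - 288*g + 14*sqrt(2)*g + 864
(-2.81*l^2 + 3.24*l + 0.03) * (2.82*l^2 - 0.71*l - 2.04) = -7.9242*l^4 + 11.1319*l^3 + 3.5166*l^2 - 6.6309*l - 0.0612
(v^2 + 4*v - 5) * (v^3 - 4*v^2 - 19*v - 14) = v^5 - 40*v^3 - 70*v^2 + 39*v + 70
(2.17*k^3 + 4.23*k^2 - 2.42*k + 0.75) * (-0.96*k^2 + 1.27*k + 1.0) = -2.0832*k^5 - 1.3049*k^4 + 9.8653*k^3 + 0.436600000000001*k^2 - 1.4675*k + 0.75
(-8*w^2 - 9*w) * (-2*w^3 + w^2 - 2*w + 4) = 16*w^5 + 10*w^4 + 7*w^3 - 14*w^2 - 36*w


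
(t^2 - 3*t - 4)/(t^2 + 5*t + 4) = (t - 4)/(t + 4)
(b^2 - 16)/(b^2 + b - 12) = (b - 4)/(b - 3)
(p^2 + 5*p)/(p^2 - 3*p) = (p + 5)/(p - 3)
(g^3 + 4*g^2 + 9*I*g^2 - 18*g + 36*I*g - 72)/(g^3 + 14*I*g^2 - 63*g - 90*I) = (g + 4)/(g + 5*I)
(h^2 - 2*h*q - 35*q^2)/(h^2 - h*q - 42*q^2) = (h + 5*q)/(h + 6*q)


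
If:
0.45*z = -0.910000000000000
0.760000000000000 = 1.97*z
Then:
No Solution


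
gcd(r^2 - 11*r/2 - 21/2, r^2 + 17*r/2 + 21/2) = r + 3/2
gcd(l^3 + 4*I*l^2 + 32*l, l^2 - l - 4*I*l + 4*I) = l - 4*I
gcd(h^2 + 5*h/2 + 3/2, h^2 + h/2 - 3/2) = h + 3/2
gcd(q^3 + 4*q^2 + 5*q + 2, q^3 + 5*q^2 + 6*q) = q + 2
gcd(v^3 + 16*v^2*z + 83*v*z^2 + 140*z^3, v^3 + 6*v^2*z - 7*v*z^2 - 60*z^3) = v^2 + 9*v*z + 20*z^2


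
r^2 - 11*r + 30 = (r - 6)*(r - 5)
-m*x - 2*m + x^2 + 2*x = (-m + x)*(x + 2)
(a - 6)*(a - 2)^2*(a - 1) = a^4 - 11*a^3 + 38*a^2 - 52*a + 24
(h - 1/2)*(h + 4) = h^2 + 7*h/2 - 2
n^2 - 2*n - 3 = (n - 3)*(n + 1)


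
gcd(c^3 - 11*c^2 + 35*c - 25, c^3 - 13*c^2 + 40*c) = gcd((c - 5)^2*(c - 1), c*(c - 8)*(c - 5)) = c - 5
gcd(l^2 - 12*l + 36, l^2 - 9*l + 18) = l - 6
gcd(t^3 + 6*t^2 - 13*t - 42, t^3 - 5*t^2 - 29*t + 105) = t - 3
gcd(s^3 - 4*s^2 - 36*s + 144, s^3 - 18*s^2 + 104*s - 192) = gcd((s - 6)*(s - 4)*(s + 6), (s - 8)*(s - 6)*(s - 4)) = s^2 - 10*s + 24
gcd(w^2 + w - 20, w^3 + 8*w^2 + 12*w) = 1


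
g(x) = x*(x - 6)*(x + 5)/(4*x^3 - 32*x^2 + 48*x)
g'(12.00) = -0.02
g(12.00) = 0.42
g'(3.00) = -1.75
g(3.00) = 2.00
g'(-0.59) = -0.26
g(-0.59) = -0.43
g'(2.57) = -5.39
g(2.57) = 3.32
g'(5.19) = -0.17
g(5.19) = 0.80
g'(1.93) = -357.14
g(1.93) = -24.75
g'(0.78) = -1.18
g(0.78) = -1.18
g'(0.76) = -1.14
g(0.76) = -1.16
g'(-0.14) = -0.38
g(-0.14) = -0.57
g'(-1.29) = -0.16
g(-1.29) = -0.28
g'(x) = x*(x - 6)*(x + 5)*(-12*x^2 + 64*x - 48)/(4*x^3 - 32*x^2 + 48*x)^2 + x*(x - 6)/(4*x^3 - 32*x^2 + 48*x) + x*(x + 5)/(4*x^3 - 32*x^2 + 48*x) + (x - 6)*(x + 5)/(4*x^3 - 32*x^2 + 48*x) = -7/(4*x^2 - 16*x + 16)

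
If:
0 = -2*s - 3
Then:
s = -3/2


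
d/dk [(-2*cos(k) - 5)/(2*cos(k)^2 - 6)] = (sin(k)^2 - 5*cos(k) - 4)*sin(k)/(cos(k)^2 - 3)^2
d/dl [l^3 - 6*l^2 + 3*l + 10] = 3*l^2 - 12*l + 3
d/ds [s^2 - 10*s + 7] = 2*s - 10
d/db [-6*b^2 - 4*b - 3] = -12*b - 4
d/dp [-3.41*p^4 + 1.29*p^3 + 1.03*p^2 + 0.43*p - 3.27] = -13.64*p^3 + 3.87*p^2 + 2.06*p + 0.43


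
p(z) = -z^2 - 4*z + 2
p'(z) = -2*z - 4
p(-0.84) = 4.65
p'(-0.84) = -2.32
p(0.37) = 0.38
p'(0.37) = -4.74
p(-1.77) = 5.95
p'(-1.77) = -0.46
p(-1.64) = 5.87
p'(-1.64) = -0.72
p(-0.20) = 2.76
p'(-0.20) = -3.60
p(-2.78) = 5.39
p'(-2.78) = 1.56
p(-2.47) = 5.78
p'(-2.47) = 0.94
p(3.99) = -29.88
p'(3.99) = -11.98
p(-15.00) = -163.00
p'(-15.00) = 26.00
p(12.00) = -190.00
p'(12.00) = -28.00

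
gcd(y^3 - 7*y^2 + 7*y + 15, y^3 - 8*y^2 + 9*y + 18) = y^2 - 2*y - 3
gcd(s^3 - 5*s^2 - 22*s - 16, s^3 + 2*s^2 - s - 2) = s^2 + 3*s + 2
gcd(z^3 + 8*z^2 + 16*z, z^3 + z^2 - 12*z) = z^2 + 4*z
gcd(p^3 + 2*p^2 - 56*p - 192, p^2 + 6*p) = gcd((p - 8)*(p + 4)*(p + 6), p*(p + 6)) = p + 6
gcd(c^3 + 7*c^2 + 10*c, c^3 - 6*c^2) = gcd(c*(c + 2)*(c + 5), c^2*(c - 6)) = c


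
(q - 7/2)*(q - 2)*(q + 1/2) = q^3 - 5*q^2 + 17*q/4 + 7/2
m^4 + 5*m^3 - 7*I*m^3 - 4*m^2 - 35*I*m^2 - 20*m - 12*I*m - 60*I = (m + 5)*(m - 6*I)*(m - 2*I)*(m + I)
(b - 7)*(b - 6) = b^2 - 13*b + 42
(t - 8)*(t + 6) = t^2 - 2*t - 48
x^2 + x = x*(x + 1)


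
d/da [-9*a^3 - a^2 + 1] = a*(-27*a - 2)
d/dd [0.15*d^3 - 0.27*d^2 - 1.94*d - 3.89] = 0.45*d^2 - 0.54*d - 1.94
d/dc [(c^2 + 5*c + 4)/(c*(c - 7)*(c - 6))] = (-c^4 - 10*c^3 + 95*c^2 + 104*c - 168)/(c^2*(c^4 - 26*c^3 + 253*c^2 - 1092*c + 1764))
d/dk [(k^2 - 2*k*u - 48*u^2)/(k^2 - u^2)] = 2*u*(k^2 + 47*k*u + u^2)/(k^4 - 2*k^2*u^2 + u^4)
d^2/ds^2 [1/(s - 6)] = 2/(s - 6)^3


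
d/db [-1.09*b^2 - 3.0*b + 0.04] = -2.18*b - 3.0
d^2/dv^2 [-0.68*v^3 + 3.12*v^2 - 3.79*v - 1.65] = 6.24 - 4.08*v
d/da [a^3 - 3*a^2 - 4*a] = 3*a^2 - 6*a - 4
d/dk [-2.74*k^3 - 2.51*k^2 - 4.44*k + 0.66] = -8.22*k^2 - 5.02*k - 4.44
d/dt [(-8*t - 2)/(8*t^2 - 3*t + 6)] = 2*(32*t^2 + 16*t - 27)/(64*t^4 - 48*t^3 + 105*t^2 - 36*t + 36)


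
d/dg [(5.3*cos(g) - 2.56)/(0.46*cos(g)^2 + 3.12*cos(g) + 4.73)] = (2.438*cos(g)^2 - 2.3552*cos(g) - 33.0562)*sin(g)/(0.2116*cos(g)^4 + 2.8704*cos(g)^3 + 14.086*cos(g)^2 + 29.5152*cos(g) + 22.3729)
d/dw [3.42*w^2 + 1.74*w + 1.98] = 6.84*w + 1.74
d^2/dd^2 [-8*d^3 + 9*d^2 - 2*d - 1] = 18 - 48*d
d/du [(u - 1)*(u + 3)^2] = (u + 3)*(3*u + 1)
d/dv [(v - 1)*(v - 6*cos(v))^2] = (v - 6*cos(v))*(v + (2*v - 2)*(6*sin(v) + 1) - 6*cos(v))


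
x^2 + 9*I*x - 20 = (x + 4*I)*(x + 5*I)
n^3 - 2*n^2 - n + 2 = (n - 2)*(n - 1)*(n + 1)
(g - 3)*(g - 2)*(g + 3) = g^3 - 2*g^2 - 9*g + 18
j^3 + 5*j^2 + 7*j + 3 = (j + 1)^2*(j + 3)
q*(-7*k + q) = -7*k*q + q^2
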